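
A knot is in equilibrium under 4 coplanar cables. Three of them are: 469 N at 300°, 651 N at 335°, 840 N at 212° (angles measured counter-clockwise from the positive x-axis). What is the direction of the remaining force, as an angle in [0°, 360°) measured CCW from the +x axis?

Sum the known components: ΣF_x = 112.1 N, ΣF_y = -1126 N.
For equilibrium the remaining force must supply (−ΣF_x, −ΣF_y) = (-112.1, 1126) N.
Magnitude = √((-112.1)² + (1126)²) = 1132 N; direction = atan2(1126, -112.1) = 95.7°.

θ ≈ 95.7°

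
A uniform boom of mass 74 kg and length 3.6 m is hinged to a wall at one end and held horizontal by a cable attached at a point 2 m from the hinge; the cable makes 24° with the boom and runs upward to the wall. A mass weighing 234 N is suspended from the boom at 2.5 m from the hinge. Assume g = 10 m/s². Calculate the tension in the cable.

T ≈ 2360 N

Take torques about the hinge: T sin 24° · 2 = 74×10×1.8 + 234×2.5 = 1917 N·m.
So T = 1917 / (0.4067 × 2) = 2356.6 N.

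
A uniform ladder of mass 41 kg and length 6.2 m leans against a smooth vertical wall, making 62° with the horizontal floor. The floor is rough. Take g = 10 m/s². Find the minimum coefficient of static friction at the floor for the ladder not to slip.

ΣF_y = 0: N_floor = 41×10 = 410 N.
Torques about the foot: N_wall · 6.2 sin 62° = 41×10×3.1 cos 62° → N_wall = 109 N.
ΣF_x = 0: f_floor = N_wall = 109 N.
μ_min = f_floor / N_floor = 109 / 410 = 0.2659.

μ_min ≈ 0.266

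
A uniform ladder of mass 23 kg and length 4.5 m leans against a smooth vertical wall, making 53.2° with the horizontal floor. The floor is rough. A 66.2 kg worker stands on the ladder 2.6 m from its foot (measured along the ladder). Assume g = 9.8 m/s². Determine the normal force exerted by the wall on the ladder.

Torques about the foot: N_wall · 4.5 sin 53.2° = 23×9.8×2.25 cos 53.2° + 66.2×9.8×2.6 cos 53.2° → N_wall = 364.73 N.

N_wall ≈ 365 N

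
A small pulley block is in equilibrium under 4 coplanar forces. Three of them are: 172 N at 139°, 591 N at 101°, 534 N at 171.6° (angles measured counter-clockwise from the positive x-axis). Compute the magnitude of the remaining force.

Sum the known components: ΣF_x = -770.8 N, ΣF_y = 771 N.
For equilibrium the remaining force must supply (−ΣF_x, −ΣF_y) = (770.8, -771) N.
Magnitude = √((770.8)² + (-771)²) = 1090 N; direction = atan2(-771, 770.8) = 315.0°.

F ≈ 1090 N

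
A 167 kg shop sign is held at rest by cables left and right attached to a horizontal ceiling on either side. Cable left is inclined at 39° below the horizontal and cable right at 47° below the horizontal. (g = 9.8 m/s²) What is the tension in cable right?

Weight W = 167 × 9.8 = 1637 N acts straight down.
Horizontal: T_left cos 39° = T_right cos 47°  →  T_left = 0.8776 T_right.
Vertical: T_left sin 39° + T_right sin 47° = 1637.
Substituting the horizontal relation into the vertical equation gives 1.284 T_right = 1637, so T_right = 1275 N.

T_right ≈ 1270 N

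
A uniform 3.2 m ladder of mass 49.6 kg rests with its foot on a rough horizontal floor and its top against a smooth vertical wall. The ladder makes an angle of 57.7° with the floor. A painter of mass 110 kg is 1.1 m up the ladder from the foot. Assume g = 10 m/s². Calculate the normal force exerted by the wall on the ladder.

N_wall ≈ 396 N

Torques about the foot: N_wall · 3.2 sin 57.7° = 49.6×10×1.6 cos 57.7° + 110×10×1.1 cos 57.7° → N_wall = 395.82 N.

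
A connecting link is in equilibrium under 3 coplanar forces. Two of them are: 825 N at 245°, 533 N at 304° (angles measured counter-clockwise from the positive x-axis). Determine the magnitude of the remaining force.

F ≈ 1190 N

Sum the known components: ΣF_x = -50.61 N, ΣF_y = -1190 N.
For equilibrium the remaining force must supply (−ΣF_x, −ΣF_y) = (50.61, 1190) N.
Magnitude = √((50.61)² + (1190)²) = 1191 N; direction = atan2(1190, 50.61) = 87.6°.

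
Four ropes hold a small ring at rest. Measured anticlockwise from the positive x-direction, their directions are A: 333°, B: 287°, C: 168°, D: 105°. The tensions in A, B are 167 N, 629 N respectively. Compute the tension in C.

T_C ≈ 164 N

Resolve: ΣF_x = 167 cos 333° + 629 cos 287° + T_C cos 168° + T_D cos 105° = 0.
        ΣF_y = 167 sin 333° + 629 sin 287° + T_C sin 168° + T_D sin 105° = 0.
The known terms sum to (332.7, -677.3) N, so -0.9781 T_C − 0.2588 T_D = -332.7 and 0.2079 T_C + 0.9659 T_D = 677.3.
Solving simultaneously: T_C = 163.9 N, T_D = 665.9 N.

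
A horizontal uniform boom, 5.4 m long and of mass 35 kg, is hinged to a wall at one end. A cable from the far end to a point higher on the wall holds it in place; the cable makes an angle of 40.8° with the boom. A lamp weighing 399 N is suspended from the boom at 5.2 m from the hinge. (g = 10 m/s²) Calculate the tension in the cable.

T ≈ 856 N

Take torques about the hinge: T sin 40.8° · 5.4 = 35×10×2.7 + 399×5.2 = 3019.8 N·m.
So T = 3019.8 / (0.6534 × 5.4) = 855.84 N.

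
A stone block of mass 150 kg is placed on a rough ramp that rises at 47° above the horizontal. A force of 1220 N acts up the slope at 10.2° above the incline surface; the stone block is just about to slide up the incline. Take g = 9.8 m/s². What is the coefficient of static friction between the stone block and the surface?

On the verge of sliding up the incline, friction is at its maximum μN and acts down the slope.
Perpendicular to incline: N = W cos 47° − P sin 10.2° = 1003 − 216 = 786.5 N.
Along incline: P cos 10.2° − μN = W sin 47° → μ = −(W sin 47° − P cos 10.2°) / N = 0.1597.

μ ≈ 0.160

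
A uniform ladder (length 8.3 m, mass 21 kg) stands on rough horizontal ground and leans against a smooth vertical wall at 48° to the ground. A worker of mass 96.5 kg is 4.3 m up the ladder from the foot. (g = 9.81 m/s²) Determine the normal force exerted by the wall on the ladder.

N_wall ≈ 534 N

Torques about the foot: N_wall · 8.3 sin 48° = 21×9.81×4.15 cos 48° + 96.5×9.81×4.3 cos 48° → N_wall = 534.34 N.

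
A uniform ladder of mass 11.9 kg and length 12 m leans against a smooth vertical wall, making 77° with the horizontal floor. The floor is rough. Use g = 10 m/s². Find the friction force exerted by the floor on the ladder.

Torques about the foot: N_wall · 12 sin 77° = 11.9×10×6 cos 77° → N_wall = 13.737 N.
ΣF_x = 0: f_floor = N_wall = 13.737 N.

f ≈ 13.7 N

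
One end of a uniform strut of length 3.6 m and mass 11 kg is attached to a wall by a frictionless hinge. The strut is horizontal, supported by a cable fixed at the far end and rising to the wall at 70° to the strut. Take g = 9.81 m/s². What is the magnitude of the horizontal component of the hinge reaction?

H_x ≈ 19.6 N

Take torques about the hinge: T sin 70° · 3.6 = 11×9.81×1.8 = 194.24 N·m.
So T = 194.24 / (0.9397 × 3.6) = 57.418 N.
ΣF_x = 0: H_x = T cos 70° = 19.638 N.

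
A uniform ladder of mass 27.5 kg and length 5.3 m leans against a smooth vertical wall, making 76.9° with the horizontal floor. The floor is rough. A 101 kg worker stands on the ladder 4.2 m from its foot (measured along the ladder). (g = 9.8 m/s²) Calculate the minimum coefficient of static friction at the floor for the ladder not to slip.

μ_min ≈ 0.170

ΣF_y = 0: N_floor = 27.5×9.8 + 101×9.8 = 1259.3 N.
Torques about the foot: N_wall · 5.3 sin 76.9° = 27.5×9.8×2.65 cos 76.9° + 101×9.8×4.2 cos 76.9° → N_wall = 213.89 N.
ΣF_x = 0: f_floor = N_wall = 213.89 N.
μ_min = f_floor / N_floor = 213.89 / 1259.3 = 0.1698.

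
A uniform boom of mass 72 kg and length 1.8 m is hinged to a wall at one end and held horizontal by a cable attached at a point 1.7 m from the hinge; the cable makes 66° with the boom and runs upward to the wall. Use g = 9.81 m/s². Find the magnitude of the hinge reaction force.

|H| ≈ 372 N

Take torques about the hinge: T sin 66° · 1.7 = 72×9.81×0.9 = 635.69 N·m.
So T = 635.69 / (0.9135 × 1.7) = 409.32 N.
ΣF_x = 0: H_x = T cos 66° = 166.49 N.
ΣF_y = 0: H_y = (72×9.81) − T sin 66° = 706.32 − 373.93 = 332.39 N.
|H| = √(H_x² + H_y²) = √((166.49)² + (332.39)²) = 371.75 N.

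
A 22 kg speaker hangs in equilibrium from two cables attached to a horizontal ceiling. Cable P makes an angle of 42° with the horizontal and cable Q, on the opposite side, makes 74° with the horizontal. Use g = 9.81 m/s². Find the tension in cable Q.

T_Q ≈ 178 N

Weight W = 22 × 9.81 = 215.8 N acts straight down.
Horizontal: T_P cos 42° = T_Q cos 74°  →  T_P = 0.3709 T_Q.
Vertical: T_P sin 42° + T_Q sin 74° = 215.8.
Substituting the horizontal relation into the vertical equation gives 1.209 T_Q = 215.8, so T_Q = 178.4 N.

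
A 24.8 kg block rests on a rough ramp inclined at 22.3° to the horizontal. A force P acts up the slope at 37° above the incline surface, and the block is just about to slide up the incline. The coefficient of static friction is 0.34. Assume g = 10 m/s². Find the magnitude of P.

On the verge of sliding up the incline, friction equals μN and acts down the slope.
Perpendicular: N + P sin 37° = W cos 22.3° = 229.5 N.
Along incline: P cos 37° = W sin 22.3° + μN  with W sin 22.3° = 94.11 N.
Solving the pair for P and N: P = 171.6 N, N = 126.2 N (and f = μN = 42.91 N).

P ≈ 172 N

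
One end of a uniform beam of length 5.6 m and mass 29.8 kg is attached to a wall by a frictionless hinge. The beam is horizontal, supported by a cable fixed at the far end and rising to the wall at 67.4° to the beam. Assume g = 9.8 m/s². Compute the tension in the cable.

T ≈ 158 N

Take torques about the hinge: T sin 67.4° · 5.6 = 29.8×9.8×2.8 = 817.71 N·m.
So T = 817.71 / (0.9232 × 5.6) = 158.17 N.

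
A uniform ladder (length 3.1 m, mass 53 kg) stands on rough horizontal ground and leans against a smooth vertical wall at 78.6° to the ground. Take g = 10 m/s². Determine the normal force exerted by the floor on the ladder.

ΣF_y = 0: N_floor = 53×10 = 530 N.

N_floor ≈ 530 N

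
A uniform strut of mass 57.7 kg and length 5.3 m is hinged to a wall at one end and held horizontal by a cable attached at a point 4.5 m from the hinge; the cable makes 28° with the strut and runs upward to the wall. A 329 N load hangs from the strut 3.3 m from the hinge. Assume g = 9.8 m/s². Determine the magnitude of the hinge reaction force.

|H| ≈ 1130 N

Take torques about the hinge: T sin 28° · 4.5 = 57.7×9.8×2.65 + 329×3.3 = 2584.2 N·m.
So T = 2584.2 / (0.4695 × 4.5) = 1223.2 N.
ΣF_x = 0: H_x = T cos 28° = 1080 N.
ΣF_y = 0: H_y = (57.7×9.8 + 329) − T sin 28° = 894.46 − 574.26 = 320.2 N.
|H| = √(H_x² + H_y²) = √((1080)² + (320.2)²) = 1126.5 N.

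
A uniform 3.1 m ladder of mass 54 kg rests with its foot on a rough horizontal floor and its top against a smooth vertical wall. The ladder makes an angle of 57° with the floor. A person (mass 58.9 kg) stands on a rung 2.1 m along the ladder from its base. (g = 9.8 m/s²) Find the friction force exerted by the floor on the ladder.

Torques about the foot: N_wall · 3.1 sin 57° = 54×9.8×1.55 cos 57° + 58.9×9.8×2.1 cos 57° → N_wall = 425.76 N.
ΣF_x = 0: f_floor = N_wall = 425.76 N.

f ≈ 426 N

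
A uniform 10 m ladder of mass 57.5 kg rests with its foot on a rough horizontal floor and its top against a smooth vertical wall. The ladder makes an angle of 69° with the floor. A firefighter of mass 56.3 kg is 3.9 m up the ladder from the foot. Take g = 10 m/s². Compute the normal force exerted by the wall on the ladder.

Torques about the foot: N_wall · 10 sin 69° = 57.5×10×5 cos 69° + 56.3×10×3.9 cos 69° → N_wall = 194.65 N.

N_wall ≈ 195 N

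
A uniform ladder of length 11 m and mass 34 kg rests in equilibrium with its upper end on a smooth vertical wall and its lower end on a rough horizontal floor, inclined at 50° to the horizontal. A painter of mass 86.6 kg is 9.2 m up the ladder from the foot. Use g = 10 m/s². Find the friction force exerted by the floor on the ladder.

f ≈ 750 N

Torques about the foot: N_wall · 11 sin 50° = 34×10×5.5 cos 50° + 86.6×10×9.2 cos 50° → N_wall = 750.4 N.
ΣF_x = 0: f_floor = N_wall = 750.4 N.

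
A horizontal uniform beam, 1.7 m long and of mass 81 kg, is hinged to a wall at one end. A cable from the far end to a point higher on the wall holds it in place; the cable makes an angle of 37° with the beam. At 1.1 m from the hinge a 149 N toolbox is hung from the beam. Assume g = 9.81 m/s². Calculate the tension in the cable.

T ≈ 820 N

Take torques about the hinge: T sin 37° · 1.7 = 81×9.81×0.85 + 149×1.1 = 839.32 N·m.
So T = 839.32 / (0.6018 × 1.7) = 820.38 N.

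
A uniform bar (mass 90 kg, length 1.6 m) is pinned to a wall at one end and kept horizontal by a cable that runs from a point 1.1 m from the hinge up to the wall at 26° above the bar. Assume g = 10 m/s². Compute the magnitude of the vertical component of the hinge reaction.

|H_y| ≈ 245 N

Take torques about the hinge: T sin 26° · 1.1 = 90×10×0.8 = 720 N·m.
So T = 720 / (0.4384 × 1.1) = 1493.1 N.
ΣF_y = 0: H_y = (90×10) − T sin 26° = 900 − 654.55 = 245.45 N.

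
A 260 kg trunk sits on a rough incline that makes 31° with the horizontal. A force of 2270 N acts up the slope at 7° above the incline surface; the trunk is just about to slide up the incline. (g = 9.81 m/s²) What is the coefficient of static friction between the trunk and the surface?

On the verge of sliding up the incline, friction is at its maximum μN and acts down the slope.
Perpendicular to incline: N = W cos 31° − P sin 7° = 2186 − 276.6 = 1910 N.
Along incline: P cos 7° − μN = W sin 31° → μ = −(W sin 31° − P cos 7°) / N = 0.4919.

μ ≈ 0.492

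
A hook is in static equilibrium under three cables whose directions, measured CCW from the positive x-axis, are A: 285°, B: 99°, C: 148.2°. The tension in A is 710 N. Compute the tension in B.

T_B ≈ 642 N

Resolve: ΣF_x = 710 cos 285° + T_B cos 99° + T_C cos 148.2° = 0.
        ΣF_y = 710 sin 285° + T_B sin 99° + T_C sin 148.2° = 0.
The known terms sum to (183.8, -685.8) N, so -0.1564 T_B − 0.8499 T_C = -183.8 and 0.9877 T_B + 0.5270 T_C = 685.8.
Solving simultaneously: T_B = 642 N, T_C = 98.04 N.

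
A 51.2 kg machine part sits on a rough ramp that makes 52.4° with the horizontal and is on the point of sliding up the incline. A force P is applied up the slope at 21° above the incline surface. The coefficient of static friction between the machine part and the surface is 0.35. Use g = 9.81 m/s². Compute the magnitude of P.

On the verge of sliding up the incline, friction equals μN and acts down the slope.
Perpendicular: N + P sin 21° = W cos 52.4° = 306.5 N.
Along incline: P cos 21° = W sin 52.4° + μN  with W sin 52.4° = 397.9 N.
Solving the pair for P and N: P = 477.1 N, N = 135.5 N (and f = μN = 47.42 N).

P ≈ 477 N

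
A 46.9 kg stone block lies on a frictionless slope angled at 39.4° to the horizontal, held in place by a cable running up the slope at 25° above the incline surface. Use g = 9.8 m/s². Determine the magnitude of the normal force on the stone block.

Take axes along and perpendicular to the incline. Weight components: W sin 39.4° = 291.7 N down-slope, W cos 39.4° = 355.2 N into the surface.
Along incline: T cos 25° = W sin 39.4° → T = 321.9 N.
Perpendicular: N = W cos 39.4° − T sin 25° = 219.1 N.

N ≈ 219 N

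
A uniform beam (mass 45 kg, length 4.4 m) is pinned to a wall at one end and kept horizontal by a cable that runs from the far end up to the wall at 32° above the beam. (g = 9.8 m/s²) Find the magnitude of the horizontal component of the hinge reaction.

H_x ≈ 353 N

Take torques about the hinge: T sin 32° · 4.4 = 45×9.8×2.2 = 970.2 N·m.
So T = 970.2 / (0.5299 × 4.4) = 416.1 N.
ΣF_x = 0: H_x = T cos 32° = 352.87 N.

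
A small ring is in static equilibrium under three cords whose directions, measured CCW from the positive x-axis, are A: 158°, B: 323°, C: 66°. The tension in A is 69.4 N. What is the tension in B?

T_B ≈ 71.2 N

Resolve: ΣF_x = 69.4 cos 158° + T_B cos 323° + T_C cos 66° = 0.
        ΣF_y = 69.4 sin 158° + T_B sin 323° + T_C sin 66° = 0.
The known terms sum to (-64.35, 26) N, so 0.7986 T_B + 0.4067 T_C = 64.35 and -0.6018 T_B + 0.9135 T_C = -26.
Solving simultaneously: T_B = 71.18 N, T_C = 18.43 N.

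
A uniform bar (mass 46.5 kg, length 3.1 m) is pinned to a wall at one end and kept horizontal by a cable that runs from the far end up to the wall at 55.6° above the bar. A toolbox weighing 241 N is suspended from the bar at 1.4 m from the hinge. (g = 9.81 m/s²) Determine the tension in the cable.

Take torques about the hinge: T sin 55.6° · 3.1 = 46.5×9.81×1.55 + 241×1.4 = 1044.5 N·m.
So T = 1044.5 / (0.8251 × 3.1) = 408.33 N.

T ≈ 408 N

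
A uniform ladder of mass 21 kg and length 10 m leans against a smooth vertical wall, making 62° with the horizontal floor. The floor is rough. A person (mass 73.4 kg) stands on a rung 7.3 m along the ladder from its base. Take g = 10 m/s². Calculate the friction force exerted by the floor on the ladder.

Torques about the foot: N_wall · 10 sin 62° = 21×10×5 cos 62° + 73.4×10×7.3 cos 62° → N_wall = 340.73 N.
ΣF_x = 0: f_floor = N_wall = 340.73 N.

f ≈ 341 N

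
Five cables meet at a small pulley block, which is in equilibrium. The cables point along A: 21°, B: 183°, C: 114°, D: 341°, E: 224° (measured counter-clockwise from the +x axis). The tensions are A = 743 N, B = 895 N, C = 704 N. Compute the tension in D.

Resolve: ΣF_x = 743 cos 21° + 895 cos 183° + 704 cos 114° + T_D cos 341° + T_E cos 224° = 0.
        ΣF_y = 743 sin 21° + 895 sin 183° + 704 sin 114° + T_D sin 341° + T_E sin 224° = 0.
The known terms sum to (-486.5, 862.6) N, so 0.9455 T_D − 0.7193 T_E = 486.5 and -0.3256 T_D − 0.6947 T_E = -862.6.
Solving simultaneously: T_D = 1076 N, T_E = 737.6 N.

T_D ≈ 1080 N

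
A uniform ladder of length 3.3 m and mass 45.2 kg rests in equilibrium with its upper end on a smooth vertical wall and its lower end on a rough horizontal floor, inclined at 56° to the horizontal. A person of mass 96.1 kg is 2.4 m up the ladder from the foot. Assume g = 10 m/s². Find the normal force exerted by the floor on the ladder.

ΣF_y = 0: N_floor = 45.2×10 + 96.1×10 = 1413 N.

N_floor ≈ 1410 N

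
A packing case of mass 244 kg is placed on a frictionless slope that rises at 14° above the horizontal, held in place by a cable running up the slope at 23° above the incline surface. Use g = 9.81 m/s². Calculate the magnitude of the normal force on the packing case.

Take axes along and perpendicular to the incline. Weight components: W sin 14° = 579.1 N down-slope, W cos 14° = 2323 N into the surface.
Along incline: T cos 23° = W sin 14° → T = 629.1 N.
Perpendicular: N = W cos 14° − T sin 23° = 2077 N.

N ≈ 2080 N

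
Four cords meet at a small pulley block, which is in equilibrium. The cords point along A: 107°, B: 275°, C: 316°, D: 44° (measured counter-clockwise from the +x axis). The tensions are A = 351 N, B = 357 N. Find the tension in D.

T_D ≈ 64.1 N

Resolve: ΣF_x = 351 cos 107° + 357 cos 275° + T_C cos 316° + T_D cos 44° = 0.
        ΣF_y = 351 sin 107° + 357 sin 275° + T_C sin 316° + T_D sin 44° = 0.
The known terms sum to (-71.51, -19.98) N, so 0.7193 T_C + 0.7193 T_D = 71.51 and -0.6947 T_C + 0.6947 T_D = 19.98.
Solving simultaneously: T_C = 35.32 N, T_D = 64.08 N.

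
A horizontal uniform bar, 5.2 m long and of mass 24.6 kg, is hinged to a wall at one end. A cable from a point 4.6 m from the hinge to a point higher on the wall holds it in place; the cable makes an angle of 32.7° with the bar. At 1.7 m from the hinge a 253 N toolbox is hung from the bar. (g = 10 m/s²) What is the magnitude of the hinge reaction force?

Take torques about the hinge: T sin 32.7° · 4.6 = 24.6×10×2.6 + 253×1.7 = 1069.7 N·m.
So T = 1069.7 / (0.5402 × 4.6) = 430.44 N.
ΣF_x = 0: H_x = T cos 32.7° = 362.22 N.
ΣF_y = 0: H_y = (24.6×10 + 253) − T sin 32.7° = 499 − 232.54 = 266.46 N.
|H| = √(H_x² + H_y²) = √((362.22)² + (266.46)²) = 449.67 N.

|H| ≈ 450 N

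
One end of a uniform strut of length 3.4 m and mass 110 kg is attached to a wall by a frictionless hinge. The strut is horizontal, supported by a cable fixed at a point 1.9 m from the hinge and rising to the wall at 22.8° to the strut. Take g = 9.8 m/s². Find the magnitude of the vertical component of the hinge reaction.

|H_y| ≈ 113 N

Take torques about the hinge: T sin 22.8° · 1.9 = 110×9.8×1.7 = 1832.6 N·m.
So T = 1832.6 / (0.3875 × 1.9) = 2489 N.
ΣF_y = 0: H_y = (110×9.8) − T sin 22.8° = 1078 − 964.53 = 113.47 N.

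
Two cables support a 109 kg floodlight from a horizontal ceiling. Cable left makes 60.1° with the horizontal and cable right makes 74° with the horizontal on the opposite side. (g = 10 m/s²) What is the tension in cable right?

Weight W = 109 × 10 = 1090 N acts straight down.
Horizontal: T_left cos 60.1° = T_right cos 74°  →  T_left = 0.5529 T_right.
Vertical: T_left sin 60.1° + T_right sin 74° = 1090.
Substituting the horizontal relation into the vertical equation gives 1.441 T_right = 1090, so T_right = 756.6 N.

T_right ≈ 757 N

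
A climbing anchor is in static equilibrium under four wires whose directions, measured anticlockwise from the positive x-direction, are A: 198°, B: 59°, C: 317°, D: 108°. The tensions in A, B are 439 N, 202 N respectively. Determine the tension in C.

Resolve: ΣF_x = 439 cos 198° + 202 cos 59° + T_C cos 317° + T_D cos 108° = 0.
        ΣF_y = 439 sin 198° + 202 sin 59° + T_C sin 317° + T_D sin 108° = 0.
The known terms sum to (-313.5, 37.49) N, so 0.7314 T_C − 0.3090 T_D = 313.5 and -0.6820 T_C + 0.9511 T_D = -37.49.
Solving simultaneously: T_C = 591.1 N, T_D = 384.4 N.

T_C ≈ 591 N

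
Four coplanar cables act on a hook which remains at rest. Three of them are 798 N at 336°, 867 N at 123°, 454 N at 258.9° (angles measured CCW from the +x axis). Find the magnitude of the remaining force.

F ≈ 175 N

Sum the known components: ΣF_x = 169.4 N, ΣF_y = -42.96 N.
For equilibrium the remaining force must supply (−ΣF_x, −ΣF_y) = (-169.4, 42.96) N.
Magnitude = √((-169.4)² + (42.96)²) = 174.8 N; direction = atan2(42.96, -169.4) = 165.8°.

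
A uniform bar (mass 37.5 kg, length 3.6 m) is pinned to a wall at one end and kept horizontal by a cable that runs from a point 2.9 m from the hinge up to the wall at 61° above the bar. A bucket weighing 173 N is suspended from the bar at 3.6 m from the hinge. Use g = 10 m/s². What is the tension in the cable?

T ≈ 512 N

Take torques about the hinge: T sin 61° · 2.9 = 37.5×10×1.8 + 173×3.6 = 1297.8 N·m.
So T = 1297.8 / (0.8746 × 2.9) = 511.67 N.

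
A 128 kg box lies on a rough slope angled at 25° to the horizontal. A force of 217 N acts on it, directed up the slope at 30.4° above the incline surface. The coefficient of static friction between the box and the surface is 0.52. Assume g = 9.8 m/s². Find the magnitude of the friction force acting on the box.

f ≈ 343 N

Axes along / perpendicular to the incline. W sin 25° = 530.1 N down-slope; W cos 25° = 1137 N into the surface.
Perpendicular: N = W cos 25° − P sin 30.4° = 1137 − 109.8 = 1027 N.
Along incline: P cos 30.4° + f = W sin 25° (friction acts up-slope) → f = 530.1 − 187.2 = 343 N.
|f| = 343 N ≤ μN = 534.1 N, so the box is indeed static.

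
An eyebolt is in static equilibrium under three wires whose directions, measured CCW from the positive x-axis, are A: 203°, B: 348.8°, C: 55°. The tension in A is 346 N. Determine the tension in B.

Resolve: ΣF_x = 346 cos 203° + T_B cos 348.8° + T_C cos 55° = 0.
        ΣF_y = 346 sin 203° + T_B sin 348.8° + T_C sin 55° = 0.
The known terms sum to (-318.5, -135.2) N, so 0.9810 T_B + 0.5736 T_C = 318.5 and -0.1942 T_B + 0.8192 T_C = 135.2.
Solving simultaneously: T_B = 200.4 N, T_C = 212.6 N.

T_B ≈ 200 N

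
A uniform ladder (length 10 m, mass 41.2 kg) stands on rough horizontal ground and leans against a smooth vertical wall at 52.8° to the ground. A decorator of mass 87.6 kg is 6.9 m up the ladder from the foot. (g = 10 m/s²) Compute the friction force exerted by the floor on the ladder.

Torques about the foot: N_wall · 10 sin 52.8° = 41.2×10×5 cos 52.8° + 87.6×10×6.9 cos 52.8° → N_wall = 615.16 N.
ΣF_x = 0: f_floor = N_wall = 615.16 N.

f ≈ 615 N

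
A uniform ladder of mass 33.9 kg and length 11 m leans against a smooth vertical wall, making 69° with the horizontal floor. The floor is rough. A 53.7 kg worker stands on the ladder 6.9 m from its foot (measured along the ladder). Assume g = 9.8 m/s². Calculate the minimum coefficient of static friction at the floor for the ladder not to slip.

μ_min ≈ 0.222

ΣF_y = 0: N_floor = 33.9×9.8 + 53.7×9.8 = 858.48 N.
Torques about the foot: N_wall · 11 sin 69° = 33.9×9.8×5.5 cos 69° + 53.7×9.8×6.9 cos 69° → N_wall = 190.48 N.
ΣF_x = 0: f_floor = N_wall = 190.48 N.
μ_min = f_floor / N_floor = 190.48 / 858.48 = 0.2219.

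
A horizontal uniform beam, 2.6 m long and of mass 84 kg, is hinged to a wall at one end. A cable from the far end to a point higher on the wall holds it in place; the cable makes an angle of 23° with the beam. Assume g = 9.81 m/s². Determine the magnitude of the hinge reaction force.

Take torques about the hinge: T sin 23° · 2.6 = 84×9.81×1.3 = 1071.3 N·m.
So T = 1071.3 / (0.3907 × 2.6) = 1054.5 N.
ΣF_x = 0: H_x = T cos 23° = 970.66 N.
ΣF_y = 0: H_y = (84×9.81) − T sin 23° = 824.04 − 412.02 = 412.02 N.
|H| = √(H_x² + H_y²) = √((970.66)² + (412.02)²) = 1054.5 N.

|H| ≈ 1050 N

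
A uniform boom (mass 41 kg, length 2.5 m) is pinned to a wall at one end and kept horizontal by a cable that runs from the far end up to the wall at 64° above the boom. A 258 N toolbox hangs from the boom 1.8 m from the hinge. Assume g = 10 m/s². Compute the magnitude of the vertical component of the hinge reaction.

|H_y| ≈ 277 N

Take torques about the hinge: T sin 64° · 2.5 = 41×10×1.25 + 258×1.8 = 976.9 N·m.
So T = 976.9 / (0.8988 × 2.5) = 434.76 N.
ΣF_y = 0: H_y = (41×10 + 258) − T sin 64° = 668 − 390.76 = 277.24 N.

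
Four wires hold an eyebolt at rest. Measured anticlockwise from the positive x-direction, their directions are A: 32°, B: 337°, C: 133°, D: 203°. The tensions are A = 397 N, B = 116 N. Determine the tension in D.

T_D ≈ 465 N

Resolve: ΣF_x = 397 cos 32° + 116 cos 337° + T_C cos 133° + T_D cos 203° = 0.
        ΣF_y = 397 sin 32° + 116 sin 337° + T_C sin 133° + T_D sin 203° = 0.
The known terms sum to (443.5, 165.1) N, so -0.6820 T_C − 0.9205 T_D = -443.5 and 0.7314 T_C − 0.3907 T_D = -165.1.
Solving simultaneously: T_C = 22.71 N, T_D = 464.9 N.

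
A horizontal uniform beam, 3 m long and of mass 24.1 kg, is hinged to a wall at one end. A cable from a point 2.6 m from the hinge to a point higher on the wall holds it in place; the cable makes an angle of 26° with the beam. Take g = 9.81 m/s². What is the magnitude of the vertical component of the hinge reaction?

Take torques about the hinge: T sin 26° · 2.6 = 24.1×9.81×1.5 = 354.63 N·m.
So T = 354.63 / (0.4384 × 2.6) = 311.14 N.
ΣF_y = 0: H_y = (24.1×9.81) − T sin 26° = 236.42 − 136.4 = 100.02 N.

|H_y| ≈ 100 N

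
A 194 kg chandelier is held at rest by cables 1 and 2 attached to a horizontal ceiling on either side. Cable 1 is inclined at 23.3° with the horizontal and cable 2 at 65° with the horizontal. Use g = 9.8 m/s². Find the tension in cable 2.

Weight W = 194 × 9.8 = 1901 N acts straight down.
Horizontal: T_1 cos 23.3° = T_2 cos 65°  →  T_1 = 0.4601 T_2.
Vertical: T_1 sin 23.3° + T_2 sin 65° = 1901.
Substituting the horizontal relation into the vertical equation gives 1.088 T_2 = 1901, so T_2 = 1747 N.

T_2 ≈ 1750 N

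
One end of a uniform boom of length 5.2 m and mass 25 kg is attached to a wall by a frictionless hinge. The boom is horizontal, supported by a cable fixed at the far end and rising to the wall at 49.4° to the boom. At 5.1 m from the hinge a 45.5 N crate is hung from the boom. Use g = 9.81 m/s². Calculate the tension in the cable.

Take torques about the hinge: T sin 49.4° · 5.2 = 25×9.81×2.6 + 45.5×5.1 = 869.7 N·m.
So T = 869.7 / (0.7593 × 5.2) = 220.28 N.

T ≈ 220 N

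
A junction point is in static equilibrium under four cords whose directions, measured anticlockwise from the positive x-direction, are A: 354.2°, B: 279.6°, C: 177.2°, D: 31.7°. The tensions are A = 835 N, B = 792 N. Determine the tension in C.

T_C ≈ 2190 N

Resolve: ΣF_x = 835 cos 354.2° + 792 cos 279.6° + T_C cos 177.2° + T_D cos 31.7° = 0.
        ΣF_y = 835 sin 354.2° + 792 sin 279.6° + T_C sin 177.2° + T_D sin 31.7° = 0.
The known terms sum to (962.8, -865.3) N, so -0.9988 T_C + 0.8508 T_D = -962.8 and 0.0488 T_C + 0.5255 T_D = 865.3.
Solving simultaneously: T_C = 2193 N, T_D = 1443 N.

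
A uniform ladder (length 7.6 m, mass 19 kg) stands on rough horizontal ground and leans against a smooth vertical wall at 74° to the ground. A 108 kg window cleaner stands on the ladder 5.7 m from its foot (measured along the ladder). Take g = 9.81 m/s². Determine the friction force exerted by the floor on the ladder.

Torques about the foot: N_wall · 7.6 sin 74° = 19×9.81×3.8 cos 74° + 108×9.81×5.7 cos 74° → N_wall = 254.57 N.
ΣF_x = 0: f_floor = N_wall = 254.57 N.

f ≈ 255 N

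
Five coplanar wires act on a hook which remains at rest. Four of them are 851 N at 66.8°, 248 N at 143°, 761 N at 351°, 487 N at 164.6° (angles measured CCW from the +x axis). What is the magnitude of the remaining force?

Sum the known components: ΣF_x = 419.3 N, ΣF_y = 941.7 N.
For equilibrium the remaining force must supply (−ΣF_x, −ΣF_y) = (-419.3, -941.7) N.
Magnitude = √((-419.3)² + (-941.7)²) = 1031 N; direction = atan2(-941.7, -419.3) = 246.0°.

F ≈ 1030 N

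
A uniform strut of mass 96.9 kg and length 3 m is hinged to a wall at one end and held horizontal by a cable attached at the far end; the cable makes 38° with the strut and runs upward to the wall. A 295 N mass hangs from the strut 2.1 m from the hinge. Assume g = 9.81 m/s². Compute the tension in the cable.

T ≈ 1110 N

Take torques about the hinge: T sin 38° · 3 = 96.9×9.81×1.5 + 295×2.1 = 2045.4 N·m.
So T = 2045.4 / (0.6157 × 3) = 1107.4 N.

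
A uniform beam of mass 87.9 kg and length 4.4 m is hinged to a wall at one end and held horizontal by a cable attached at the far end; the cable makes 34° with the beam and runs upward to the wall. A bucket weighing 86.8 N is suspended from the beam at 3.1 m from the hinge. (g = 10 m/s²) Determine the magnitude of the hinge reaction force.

Take torques about the hinge: T sin 34° · 4.4 = 87.9×10×2.2 + 86.8×3.1 = 2202.9 N·m.
So T = 2202.9 / (0.5592 × 4.4) = 895.32 N.
ΣF_x = 0: H_x = T cos 34° = 742.25 N.
ΣF_y = 0: H_y = (87.9×10 + 86.8) − T sin 34° = 965.8 − 500.65 = 465.15 N.
|H| = √(H_x² + H_y²) = √((742.25)² + (465.15)²) = 875.95 N.

|H| ≈ 876 N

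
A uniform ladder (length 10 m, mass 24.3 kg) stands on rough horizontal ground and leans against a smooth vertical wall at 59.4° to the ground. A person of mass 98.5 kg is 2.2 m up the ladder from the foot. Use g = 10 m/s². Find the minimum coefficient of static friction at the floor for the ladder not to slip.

μ_min ≈ 0.163

ΣF_y = 0: N_floor = 24.3×10 + 98.5×10 = 1228 N.
Torques about the foot: N_wall · 10 sin 59.4° = 24.3×10×5 cos 59.4° + 98.5×10×2.2 cos 59.4° → N_wall = 200.01 N.
ΣF_x = 0: f_floor = N_wall = 200.01 N.
μ_min = f_floor / N_floor = 200.01 / 1228 = 0.1629.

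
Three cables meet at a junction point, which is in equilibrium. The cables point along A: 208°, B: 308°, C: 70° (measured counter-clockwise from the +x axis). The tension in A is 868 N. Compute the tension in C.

Resolve: ΣF_x = 868 cos 208° + T_B cos 308° + T_C cos 70° = 0.
        ΣF_y = 868 sin 208° + T_B sin 308° + T_C sin 70° = 0.
The known terms sum to (-766.4, -407.5) N, so 0.6157 T_B + 0.3420 T_C = 766.4 and -0.7880 T_B + 0.9397 T_C = 407.5.
Solving simultaneously: T_B = 684.9 N, T_C = 1008 N.

T_C ≈ 1010 N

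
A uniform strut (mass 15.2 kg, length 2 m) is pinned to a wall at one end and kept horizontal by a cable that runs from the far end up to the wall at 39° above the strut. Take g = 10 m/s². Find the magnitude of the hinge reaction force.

Take torques about the hinge: T sin 39° · 2 = 15.2×10×1 = 152 N·m.
So T = 152 / (0.6293 × 2) = 120.77 N.
ΣF_x = 0: H_x = T cos 39° = 93.852 N.
ΣF_y = 0: H_y = (15.2×10) − T sin 39° = 152 − 76 = 76 N.
|H| = √(H_x² + H_y²) = √((93.852)² + (76)²) = 120.77 N.

|H| ≈ 121 N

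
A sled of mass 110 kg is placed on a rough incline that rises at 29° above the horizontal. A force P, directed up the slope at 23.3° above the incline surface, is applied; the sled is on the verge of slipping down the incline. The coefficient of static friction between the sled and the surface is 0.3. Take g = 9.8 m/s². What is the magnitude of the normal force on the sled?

On the verge of sliding down the incline, friction equals μN and acts up the slope.
Perpendicular: N + P sin 23.3° = W cos 29° = 942.8 N.
Along incline: P cos 23.3° + μN = W sin 29° with W sin 29° = 522.6 N.
Solving the pair for P and N: P = 299.8 N, N = 824.3 N (and f = μN = 247.3 N).

N ≈ 824 N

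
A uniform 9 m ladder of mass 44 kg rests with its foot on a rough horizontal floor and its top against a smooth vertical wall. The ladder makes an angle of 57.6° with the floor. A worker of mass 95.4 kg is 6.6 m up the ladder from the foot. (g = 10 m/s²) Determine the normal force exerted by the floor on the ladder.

ΣF_y = 0: N_floor = 44×10 + 95.4×10 = 1394 N.

N_floor ≈ 1390 N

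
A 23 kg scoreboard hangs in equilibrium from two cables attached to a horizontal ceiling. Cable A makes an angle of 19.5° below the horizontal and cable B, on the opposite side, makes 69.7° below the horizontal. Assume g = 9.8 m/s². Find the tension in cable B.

T_B ≈ 212 N

Weight W = 23 × 9.8 = 225.4 N acts straight down.
Horizontal: T_A cos 19.5° = T_B cos 69.7°  →  T_A = 0.368 T_B.
Vertical: T_A sin 19.5° + T_B sin 69.7° = 225.4.
Substituting the horizontal relation into the vertical equation gives 1.061 T_B = 225.4, so T_B = 212.5 N.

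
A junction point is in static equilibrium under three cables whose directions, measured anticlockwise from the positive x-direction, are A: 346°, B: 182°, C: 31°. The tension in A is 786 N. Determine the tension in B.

T_B ≈ 1150 N

Resolve: ΣF_x = 786 cos 346° + T_B cos 182° + T_C cos 31° = 0.
        ΣF_y = 786 sin 346° + T_B sin 182° + T_C sin 31° = 0.
The known terms sum to (762.7, -190.2) N, so -0.9994 T_B + 0.8572 T_C = -762.7 and -0.0349 T_B + 0.5150 T_C = 190.2.
Solving simultaneously: T_B = 1146 N, T_C = 446.9 N.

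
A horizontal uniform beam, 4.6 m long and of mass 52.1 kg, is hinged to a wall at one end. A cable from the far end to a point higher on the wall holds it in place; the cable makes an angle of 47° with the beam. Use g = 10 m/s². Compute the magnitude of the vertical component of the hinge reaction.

|H_y| ≈ 260 N

Take torques about the hinge: T sin 47° · 4.6 = 52.1×10×2.3 = 1198.3 N·m.
So T = 1198.3 / (0.7314 × 4.6) = 356.19 N.
ΣF_y = 0: H_y = (52.1×10) − T sin 47° = 521 − 260.5 = 260.5 N.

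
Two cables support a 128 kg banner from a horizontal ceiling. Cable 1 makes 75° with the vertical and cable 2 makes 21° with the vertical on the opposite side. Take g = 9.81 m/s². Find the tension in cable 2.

T_2 ≈ 1220 N

Angles from the horizontal: cable 1 is 90° − 75° = 15°, cable 2 is 90° − 21° = 69°.
Weight W = 128 × 9.81 = 1256 N acts straight down.
Horizontal: T_1 cos 15° = T_2 cos 69°  →  T_1 = 0.371 T_2.
Vertical: T_1 sin 15° + T_2 sin 69° = 1256.
Substituting the horizontal relation into the vertical equation gives 1.03 T_2 = 1256, so T_2 = 1220 N.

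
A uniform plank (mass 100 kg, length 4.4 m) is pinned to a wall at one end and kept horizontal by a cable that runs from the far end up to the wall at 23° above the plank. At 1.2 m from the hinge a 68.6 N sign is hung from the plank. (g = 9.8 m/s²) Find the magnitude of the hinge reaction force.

Take torques about the hinge: T sin 23° · 4.4 = 100×9.8×2.2 + 68.6×1.2 = 2238.3 N·m.
So T = 2238.3 / (0.3907 × 4.4) = 1301.9 N.
ΣF_x = 0: H_x = T cos 23° = 1198.4 N.
ΣF_y = 0: H_y = (100×9.8 + 68.6) − T sin 23° = 1048.6 − 508.71 = 539.89 N.
|H| = √(H_x² + H_y²) = √((1198.4)² + (539.89)²) = 1314.4 N.

|H| ≈ 1310 N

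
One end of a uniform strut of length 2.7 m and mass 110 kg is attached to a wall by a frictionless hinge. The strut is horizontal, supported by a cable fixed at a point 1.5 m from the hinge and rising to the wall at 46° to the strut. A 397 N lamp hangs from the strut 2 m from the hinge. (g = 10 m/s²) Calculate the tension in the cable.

T ≈ 2110 N

Take torques about the hinge: T sin 46° · 1.5 = 110×10×1.35 + 397×2 = 2279 N·m.
So T = 2279 / (0.7193 × 1.5) = 2112.1 N.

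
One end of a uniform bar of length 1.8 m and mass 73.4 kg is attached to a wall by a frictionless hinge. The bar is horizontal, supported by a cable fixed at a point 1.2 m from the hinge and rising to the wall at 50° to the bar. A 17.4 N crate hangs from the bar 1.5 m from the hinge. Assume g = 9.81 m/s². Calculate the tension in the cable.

Take torques about the hinge: T sin 50° · 1.2 = 73.4×9.81×0.9 + 17.4×1.5 = 674.15 N·m.
So T = 674.15 / (0.7660 × 1.2) = 733.37 N.

T ≈ 733 N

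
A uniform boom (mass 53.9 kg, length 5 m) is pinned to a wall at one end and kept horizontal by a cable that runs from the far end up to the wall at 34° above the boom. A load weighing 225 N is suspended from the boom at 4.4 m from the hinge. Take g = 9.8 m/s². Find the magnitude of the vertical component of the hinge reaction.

Take torques about the hinge: T sin 34° · 5 = 53.9×9.8×2.5 + 225×4.4 = 2310.6 N·m.
So T = 2310.6 / (0.5592 × 5) = 826.39 N.
ΣF_y = 0: H_y = (53.9×9.8 + 225) − T sin 34° = 753.22 − 462.11 = 291.11 N.

|H_y| ≈ 291 N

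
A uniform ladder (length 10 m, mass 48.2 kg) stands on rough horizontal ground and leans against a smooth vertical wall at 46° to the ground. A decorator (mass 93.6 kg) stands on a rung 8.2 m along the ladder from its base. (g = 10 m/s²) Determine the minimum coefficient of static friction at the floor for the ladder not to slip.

ΣF_y = 0: N_floor = 48.2×10 + 93.6×10 = 1418 N.
Torques about the foot: N_wall · 10 sin 46° = 48.2×10×5 cos 46° + 93.6×10×8.2 cos 46° → N_wall = 973.92 N.
ΣF_x = 0: f_floor = N_wall = 973.92 N.
μ_min = f_floor / N_floor = 973.92 / 1418 = 0.6868.

μ_min ≈ 0.687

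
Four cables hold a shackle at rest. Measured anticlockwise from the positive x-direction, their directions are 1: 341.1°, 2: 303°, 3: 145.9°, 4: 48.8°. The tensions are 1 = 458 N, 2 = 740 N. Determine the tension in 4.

Resolve: ΣF_x = 458 cos 341.1° + 740 cos 303° + T_3 cos 145.9° + T_4 cos 48.8° = 0.
        ΣF_y = 458 sin 341.1° + 740 sin 303° + T_3 sin 145.9° + T_4 sin 48.8° = 0.
The known terms sum to (836.3, -769) N, so -0.8281 T_3 + 0.6587 T_4 = -836.3 and 0.5606 T_3 + 0.7524 T_4 = 769.
Solving simultaneously: T_3 = 1145 N, T_4 = 169.2 N.

T_4 ≈ 169 N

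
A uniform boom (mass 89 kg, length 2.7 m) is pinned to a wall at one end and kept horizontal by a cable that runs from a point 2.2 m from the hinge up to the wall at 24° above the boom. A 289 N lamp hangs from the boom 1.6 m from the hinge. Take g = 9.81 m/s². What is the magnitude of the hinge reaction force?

Take torques about the hinge: T sin 24° · 2.2 = 89×9.81×1.35 + 289×1.6 = 1641.1 N·m.
So T = 1641.1 / (0.4067 × 2.2) = 1834 N.
ΣF_x = 0: H_x = T cos 24° = 1675.4 N.
ΣF_y = 0: H_y = (89×9.81 + 289) − T sin 24° = 1162.1 − 745.94 = 416.15 N.
|H| = √(H_x² + H_y²) = √((1675.4)² + (416.15)²) = 1726.3 N.

|H| ≈ 1730 N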